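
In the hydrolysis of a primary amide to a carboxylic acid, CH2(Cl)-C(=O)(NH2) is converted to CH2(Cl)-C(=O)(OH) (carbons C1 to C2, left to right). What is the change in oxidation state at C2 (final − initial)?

0

Before: C2 has 1 bond to C, 2 bonds to O, 1 bond to N → oxidation state +3.
After: C2 has 1 bond to C, 3 bonds to O → oxidation state +3.
Δ = +3 − (+3) = 0, so no net redox change at C2.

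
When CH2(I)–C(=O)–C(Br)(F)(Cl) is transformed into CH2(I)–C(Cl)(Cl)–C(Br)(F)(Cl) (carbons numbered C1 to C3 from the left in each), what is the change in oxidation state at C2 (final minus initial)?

0

Before: C2 has 2 bonds to C, 2 bonds to O → oxidation state +2.
After: C2 has 2 bonds to C, 2 bonds to Cl → oxidation state +2.
Δ = +2 − (+2) = 0, so no net redox change at C2.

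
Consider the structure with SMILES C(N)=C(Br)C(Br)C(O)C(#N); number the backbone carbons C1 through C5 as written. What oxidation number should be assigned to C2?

+1

C2 has a double bond to C (2×0 = 0), one bond to C (0), one bond to Br (+1).
Oxidation state = 0 + 0 + 1 = +1.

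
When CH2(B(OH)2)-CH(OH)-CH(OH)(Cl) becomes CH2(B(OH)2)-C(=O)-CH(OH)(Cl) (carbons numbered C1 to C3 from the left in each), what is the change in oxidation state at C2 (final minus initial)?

+2

Before: C2 has 2 bonds to C, 1 bond to H, 1 bond to O → oxidation state 0.
After: C2 has 2 bonds to C, 2 bonds to O → oxidation state +2.
Δ = +2 − (0) = +2, so this is an oxidation at C2.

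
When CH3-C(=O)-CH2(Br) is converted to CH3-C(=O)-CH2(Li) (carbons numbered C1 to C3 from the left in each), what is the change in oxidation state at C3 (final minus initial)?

-2

Before: C3 has 1 bond to C, 2 bonds to H, 1 bond to Br → oxidation state -1.
After: C3 has 1 bond to C, 2 bonds to H, 1 bond to Li → oxidation state -3.
Δ = -3 − (-1) = -2, so this is a reduction at C3.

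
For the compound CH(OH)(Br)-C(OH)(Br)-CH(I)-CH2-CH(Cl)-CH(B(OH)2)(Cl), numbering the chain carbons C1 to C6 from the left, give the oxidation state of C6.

-1

C6 has one bond to C (0), one bond to B (-1), one bond to H (-1), one bond to Cl (+1).
Oxidation state = 0 − 1 − 1 + 1 = -1.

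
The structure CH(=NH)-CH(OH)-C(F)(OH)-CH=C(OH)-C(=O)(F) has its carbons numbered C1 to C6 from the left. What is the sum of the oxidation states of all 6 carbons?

Tallying each carbon's bonds:
C1: 1C, 1H, 2N → 0 − 1 + 2 = +1
C2: 2C, 1H, 1O → 0 − 1 + 1 = 0
C3: 2C, 1O, 1F → 0 + 1 + 1 = +2
C4: 3C, 1H → 0 − 1 = -1
C5: 3C, 1O → 0 + 1 = +1
C6: 1C, 2O, 1F → 0 + 2 + 1 = +3
Sum = +1 + 0 + 2 − 1 + 1 + 3 = +6.

+6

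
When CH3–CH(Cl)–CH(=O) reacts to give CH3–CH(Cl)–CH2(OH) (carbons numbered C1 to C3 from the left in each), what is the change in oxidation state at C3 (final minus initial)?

-2

Before: C3 has 1 bond to C, 1 bond to H, 2 bonds to O → oxidation state +1.
After: C3 has 1 bond to C, 2 bonds to H, 1 bond to O → oxidation state -1.
Δ = -1 − (+1) = -2, so this is a reduction at C3.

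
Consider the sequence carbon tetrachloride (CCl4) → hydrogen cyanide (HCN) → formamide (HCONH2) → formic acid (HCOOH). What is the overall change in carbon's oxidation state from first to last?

Carbon oxidation states along the series — carbon tetrachloride: +4, hydrogen cyanide: +2, formamide: +2, formic acid: +2.
Net change = +2 − (+4) = -2.

-2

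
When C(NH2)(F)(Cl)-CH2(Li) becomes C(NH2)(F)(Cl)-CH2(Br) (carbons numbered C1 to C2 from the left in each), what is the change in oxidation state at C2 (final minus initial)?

Before: C2 has 1 bond to C, 2 bonds to H, 1 bond to Li → oxidation state -3.
After: C2 has 1 bond to C, 2 bonds to H, 1 bond to Br → oxidation state -1.
Δ = -1 − (-3) = +2, so this is an oxidation at C2.

+2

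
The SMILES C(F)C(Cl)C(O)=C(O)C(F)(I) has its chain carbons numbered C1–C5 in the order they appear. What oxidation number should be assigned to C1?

-1

Bonds to more-electronegative neighbours contribute +1 each, bonds to H or metals contribute −1 each, and C–C bonds contribute 0.
C1 has one bond to C (0), one bond to H (-1), one bond to H (-1), one bond to F (+1).
Oxidation state = 0 − 1 − 1 + 1 = -1.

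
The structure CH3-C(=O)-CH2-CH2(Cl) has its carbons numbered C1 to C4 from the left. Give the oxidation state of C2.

Each bond to a more electronegative atom (O, N, halogen) counts +1, each bond to a less electronegative atom (H, metal, B, Si) counts −1, and each C–C bond counts 0.
C2 has one bond to C (0), one bond to C (0), a double bond to O (2×+1 = +2).
Oxidation state = 0 + 0 + 2 = +2.

+2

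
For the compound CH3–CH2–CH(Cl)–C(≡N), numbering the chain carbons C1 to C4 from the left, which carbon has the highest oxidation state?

Assign +1 per bond to O/N/halogen, −1 per bond to H or an electropositive element, and 0 per bond to carbon. Tallying each carbon:
C1: 1C, 3H → 0 − 3 = -3
C2: 2C, 2H → 0 − 2 = -2
C3: 2C, 1H, 1Cl → 0 − 1 + 1 = 0
C4: 1C, 3N → 0 + 3 = +3
The most oxidised carbon is C4 at +3.

C4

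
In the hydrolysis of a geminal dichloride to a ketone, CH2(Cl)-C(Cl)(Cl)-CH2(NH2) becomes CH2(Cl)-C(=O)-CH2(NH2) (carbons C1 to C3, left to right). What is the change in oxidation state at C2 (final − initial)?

Before: C2 has 2 bonds to C, 2 bonds to Cl → oxidation state +2.
After: C2 has 2 bonds to C, 2 bonds to O → oxidation state +2.
Δ = +2 − (+2) = 0, so no net redox change at C2.

0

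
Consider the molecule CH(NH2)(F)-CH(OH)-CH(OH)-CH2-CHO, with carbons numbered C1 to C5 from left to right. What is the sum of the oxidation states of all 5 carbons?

0

Assign +1 per bond to O/N/halogen, −1 per bond to H or an electropositive element, and 0 per bond to carbon. Tallying each carbon:
C1: 1C, 1H, 1N, 1F → 0 − 1 + 1 + 1 = +1
C2: 2C, 1H, 1O → 0 − 1 + 1 = 0
C3: 2C, 1H, 1O → 0 − 1 + 1 = 0
C4: 2C, 2H → 0 − 2 = -2
C5: 1C, 1H, 2O → 0 − 1 + 2 = +1
Sum = +1 + 0 + 0 − 2 + 1 = 0.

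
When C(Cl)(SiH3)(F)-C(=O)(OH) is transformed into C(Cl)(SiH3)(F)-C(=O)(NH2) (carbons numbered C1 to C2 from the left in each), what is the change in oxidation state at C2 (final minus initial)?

0

Before: C2 has 1 bond to C, 3 bonds to O → oxidation state +3.
After: C2 has 1 bond to C, 2 bonds to O, 1 bond to N → oxidation state +3.
Δ = +3 − (+3) = 0, so no net redox change at C2.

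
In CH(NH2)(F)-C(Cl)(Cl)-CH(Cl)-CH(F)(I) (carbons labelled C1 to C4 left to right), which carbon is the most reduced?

Bonds to more-electronegative neighbours contribute +1 each, bonds to H or metals contribute −1 each, and C–C bonds contribute 0. Tallying each carbon:
C1: 1C, 1H, 1N, 1F → 0 − 1 + 1 + 1 = +1
C2: 2C, 2Cl → 0 + 2 = +2
C3: 2C, 1H, 1Cl → 0 − 1 + 1 = 0
C4: 1C, 1H, 1F, 1I → 0 − 1 + 1 + 1 = +1
The most reduced carbon is C3 at 0.

C3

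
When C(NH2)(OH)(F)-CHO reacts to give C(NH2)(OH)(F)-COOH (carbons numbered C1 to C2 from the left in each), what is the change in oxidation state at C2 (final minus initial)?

Before: C2 has 1 bond to C, 1 bond to H, 2 bonds to O → oxidation state +1.
After: C2 has 1 bond to C, 3 bonds to O → oxidation state +3.
Δ = +3 − (+1) = +2, so this is an oxidation at C2.

+2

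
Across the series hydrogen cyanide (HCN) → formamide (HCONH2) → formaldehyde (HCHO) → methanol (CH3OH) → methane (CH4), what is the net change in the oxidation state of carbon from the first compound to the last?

-6

Carbon oxidation states along the series — hydrogen cyanide: +2, formamide: +2, formaldehyde: 0, methanol: -2, methane: -4.
Net change = -4 − (+2) = -6.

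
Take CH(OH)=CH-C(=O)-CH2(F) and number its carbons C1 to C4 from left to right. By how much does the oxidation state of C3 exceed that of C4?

+3

C3: 2C, 2O → 0 + 2 = +2
C4: 1C, 2H, 1F → 0 − 2 + 1 = -1
Difference: +2 − (-1) = +3.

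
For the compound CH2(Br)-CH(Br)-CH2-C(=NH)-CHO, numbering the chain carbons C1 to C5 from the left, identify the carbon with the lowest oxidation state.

Tallying each carbon's bonds:
C1: 1C, 2H, 1Br → 0 − 2 + 1 = -1
C2: 2C, 1H, 1Br → 0 − 1 + 1 = 0
C3: 2C, 2H → 0 − 2 = -2
C4: 2C, 2N → 0 + 2 = +2
C5: 1C, 1H, 2O → 0 − 1 + 2 = +1
The most reduced carbon is C3 at -2.

C3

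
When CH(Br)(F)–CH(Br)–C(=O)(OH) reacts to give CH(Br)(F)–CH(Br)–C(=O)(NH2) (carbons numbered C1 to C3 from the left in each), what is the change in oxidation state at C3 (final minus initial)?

Before: C3 has 1 bond to C, 3 bonds to O → oxidation state +3.
After: C3 has 1 bond to C, 2 bonds to O, 1 bond to N → oxidation state +3.
Δ = +3 − (+3) = 0, so no net redox change at C3.

0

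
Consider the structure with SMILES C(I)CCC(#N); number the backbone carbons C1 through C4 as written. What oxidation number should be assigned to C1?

C1 has one bond to C (0), one bond to H (-1), one bond to I (+1), one bond to H (-1).
Oxidation state = 0 − 1 + 1 − 1 = -1.

-1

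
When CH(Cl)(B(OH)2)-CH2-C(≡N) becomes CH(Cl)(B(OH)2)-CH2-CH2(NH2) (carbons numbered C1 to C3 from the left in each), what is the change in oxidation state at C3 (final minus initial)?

Before: C3 has 1 bond to C, 3 bonds to N → oxidation state +3.
After: C3 has 1 bond to C, 2 bonds to H, 1 bond to N → oxidation state -1.
Δ = -1 − (+3) = -4, so this is a reduction at C3.

-4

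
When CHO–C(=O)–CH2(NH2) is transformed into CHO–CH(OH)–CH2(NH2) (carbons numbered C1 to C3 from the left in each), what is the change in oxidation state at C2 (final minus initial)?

Before: C2 has 2 bonds to C, 2 bonds to O → oxidation state +2.
After: C2 has 2 bonds to C, 1 bond to H, 1 bond to O → oxidation state 0.
Δ = 0 − (+2) = -2, so this is a reduction at C2.

-2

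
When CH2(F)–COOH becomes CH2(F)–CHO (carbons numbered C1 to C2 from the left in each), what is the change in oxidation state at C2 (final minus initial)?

-2

Before: C2 has 1 bond to C, 3 bonds to O → oxidation state +3.
After: C2 has 1 bond to C, 1 bond to H, 2 bonds to O → oxidation state +1.
Δ = +1 − (+3) = -2, so this is a reduction at C2.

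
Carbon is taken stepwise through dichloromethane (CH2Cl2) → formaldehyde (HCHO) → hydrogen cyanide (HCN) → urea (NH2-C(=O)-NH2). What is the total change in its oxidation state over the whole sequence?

+4

Carbon oxidation states along the series — dichloromethane: 0, formaldehyde: 0, hydrogen cyanide: +2, urea: +4.
Net change = +4 − (0) = +4.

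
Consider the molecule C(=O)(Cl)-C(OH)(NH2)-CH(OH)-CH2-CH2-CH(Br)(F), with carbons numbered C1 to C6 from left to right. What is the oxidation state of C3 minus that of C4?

C3: 2C, 1H, 1O → 0 − 1 + 1 = 0
C4: 2C, 2H → 0 − 2 = -2
Difference: 0 − (-2) = +2.

+2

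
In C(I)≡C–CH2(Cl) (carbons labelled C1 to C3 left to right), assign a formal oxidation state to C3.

-1

C3 has one bond to C (0), one bond to Cl (+1), one bond to H (-1), one bond to H (-1).
Oxidation state = 0 + 1 − 1 − 1 = -1.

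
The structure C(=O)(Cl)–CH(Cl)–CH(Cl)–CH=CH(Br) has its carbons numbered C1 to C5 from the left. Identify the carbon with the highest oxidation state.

C1

Count +1 for every bond to an atom more electronegative than carbon and −1 for every bond to one less electronegative; C–C bonds are 0. Tallying each carbon:
C1: 1C, 2O, 1Cl → 0 + 2 + 1 = +3
C2: 2C, 1H, 1Cl → 0 − 1 + 1 = 0
C3: 2C, 1H, 1Cl → 0 − 1 + 1 = 0
C4: 3C, 1H → 0 − 1 = -1
C5: 2C, 1H, 1Br → 0 − 1 + 1 = 0
The most oxidised carbon is C1 at +3.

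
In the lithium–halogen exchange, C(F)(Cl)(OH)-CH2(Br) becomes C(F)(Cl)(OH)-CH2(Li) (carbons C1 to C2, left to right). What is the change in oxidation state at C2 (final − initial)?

-2

Before: C2 has 1 bond to C, 2 bonds to H, 1 bond to Br → oxidation state -1.
After: C2 has 1 bond to C, 2 bonds to H, 1 bond to Li → oxidation state -3.
Δ = -3 − (-1) = -2, so this is a reduction at C2.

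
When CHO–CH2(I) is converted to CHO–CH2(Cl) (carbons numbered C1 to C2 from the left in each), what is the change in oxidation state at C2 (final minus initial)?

0

Before: C2 has 1 bond to C, 2 bonds to H, 1 bond to I → oxidation state -1.
After: C2 has 1 bond to C, 2 bonds to H, 1 bond to Cl → oxidation state -1.
Δ = -1 − (-1) = 0, so no net redox change at C2.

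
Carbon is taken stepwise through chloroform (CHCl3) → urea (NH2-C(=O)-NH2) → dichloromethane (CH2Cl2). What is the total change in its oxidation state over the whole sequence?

Carbon oxidation states along the series — chloroform: +2, urea: +4, dichloromethane: 0.
Net change = 0 − (+2) = -2.

-2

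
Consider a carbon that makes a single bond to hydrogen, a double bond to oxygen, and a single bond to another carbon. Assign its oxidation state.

The carbon has one bond to C (0), one bond to H (-1), a double bond to O (2×+1 = +2).
Oxidation state = 0 − 1 + 2 = +1.

+1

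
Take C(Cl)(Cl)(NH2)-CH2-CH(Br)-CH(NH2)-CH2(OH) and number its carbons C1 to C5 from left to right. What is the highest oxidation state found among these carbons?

+3

Tallying each carbon's bonds:
C1: 1C, 1N, 2Cl → 0 + 1 + 2 = +3
C2: 2C, 2H → 0 − 2 = -2
C3: 2C, 1H, 1Br → 0 − 1 + 1 = 0
C4: 2C, 1H, 1N → 0 − 1 + 1 = 0
C5: 1C, 2H, 1O → 0 − 2 + 1 = -1
The highest value is +3.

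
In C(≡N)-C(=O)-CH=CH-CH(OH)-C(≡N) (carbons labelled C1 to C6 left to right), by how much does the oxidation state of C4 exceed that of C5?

C4: 3C, 1H → 0 − 1 = -1
C5: 2C, 1H, 1O → 0 − 1 + 1 = 0
Difference: -1 − (0) = -1.

-1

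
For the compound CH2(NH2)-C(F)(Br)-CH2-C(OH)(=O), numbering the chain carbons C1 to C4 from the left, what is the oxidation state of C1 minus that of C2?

-3

C1: 1C, 2H, 1N → 0 − 2 + 1 = -1
C2: 2C, 1F, 1Br → 0 + 1 + 1 = +2
Difference: -1 − (+2) = -3.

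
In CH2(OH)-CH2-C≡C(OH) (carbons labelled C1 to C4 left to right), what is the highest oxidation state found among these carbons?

Tallying each carbon's bonds:
C1: 1C, 2H, 1O → 0 − 2 + 1 = -1
C2: 2C, 2H → 0 − 2 = -2
C3: 4C → 0 = 0
C4: 3C, 1O → 0 + 1 = +1
The highest value is +1.

+1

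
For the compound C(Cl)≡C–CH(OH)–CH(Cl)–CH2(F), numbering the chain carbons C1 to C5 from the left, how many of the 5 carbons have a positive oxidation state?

Tallying each carbon's bonds:
C1: 3C, 1Cl → 0 + 1 = +1
C2: 4C → 0 = 0
C3: 2C, 1H, 1O → 0 − 1 + 1 = 0
C4: 2C, 1H, 1Cl → 0 − 1 + 1 = 0
C5: 1C, 2H, 1F → 0 − 2 + 1 = -1
1 carbon (C1) meets the condition.

1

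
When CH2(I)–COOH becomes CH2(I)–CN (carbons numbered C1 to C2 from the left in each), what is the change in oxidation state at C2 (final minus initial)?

Before: C2 has 1 bond to C, 3 bonds to O → oxidation state +3.
After: C2 has 1 bond to C, 3 bonds to N → oxidation state +3.
Δ = +3 − (+3) = 0, so no net redox change at C2.

0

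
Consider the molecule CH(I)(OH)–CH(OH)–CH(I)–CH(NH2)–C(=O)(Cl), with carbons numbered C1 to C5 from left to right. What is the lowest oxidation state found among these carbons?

0

Bonds to more-electronegative neighbours contribute +1 each, bonds to H or metals contribute −1 each, and C–C bonds contribute 0. Tallying each carbon:
C1: 1C, 1H, 1O, 1I → 0 − 1 + 1 + 1 = +1
C2: 2C, 1H, 1O → 0 − 1 + 1 = 0
C3: 2C, 1H, 1I → 0 − 1 + 1 = 0
C4: 2C, 1H, 1N → 0 − 1 + 1 = 0
C5: 1C, 2O, 1Cl → 0 + 2 + 1 = +3
The lowest value is 0.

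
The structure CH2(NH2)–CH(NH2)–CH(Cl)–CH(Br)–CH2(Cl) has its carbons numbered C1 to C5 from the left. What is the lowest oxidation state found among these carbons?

-1

Bonds to more-electronegative neighbours contribute +1 each, bonds to H or metals contribute −1 each, and C–C bonds contribute 0. Tallying each carbon:
C1: 1C, 2H, 1N → 0 − 2 + 1 = -1
C2: 2C, 1H, 1N → 0 − 1 + 1 = 0
C3: 2C, 1H, 1Cl → 0 − 1 + 1 = 0
C4: 2C, 1H, 1Br → 0 − 1 + 1 = 0
C5: 1C, 2H, 1Cl → 0 − 2 + 1 = -1
The lowest value is -1.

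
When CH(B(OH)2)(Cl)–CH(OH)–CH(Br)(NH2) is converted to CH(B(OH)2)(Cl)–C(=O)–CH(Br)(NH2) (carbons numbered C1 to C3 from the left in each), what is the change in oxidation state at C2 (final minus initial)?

Before: C2 has 2 bonds to C, 1 bond to H, 1 bond to O → oxidation state 0.
After: C2 has 2 bonds to C, 2 bonds to O → oxidation state +2.
Δ = +2 − (0) = +2, so this is an oxidation at C2.

+2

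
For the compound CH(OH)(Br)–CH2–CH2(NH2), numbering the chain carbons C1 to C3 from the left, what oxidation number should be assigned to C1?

+1

Count +1 for every bond to an atom more electronegative than carbon and −1 for every bond to one less electronegative; C–C bonds are 0.
C1 has one bond to C (0), one bond to O (+1), one bond to Br (+1), one bond to H (-1).
Oxidation state = 0 + 1 + 1 − 1 = +1.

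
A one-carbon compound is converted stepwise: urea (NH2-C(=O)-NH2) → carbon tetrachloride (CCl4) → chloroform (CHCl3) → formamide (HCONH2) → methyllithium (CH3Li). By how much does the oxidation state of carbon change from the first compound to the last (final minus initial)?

-8

Carbon oxidation states along the series — urea: +4, carbon tetrachloride: +4, chloroform: +2, formamide: +2, methyllithium: -4.
Net change = -4 − (+4) = -8.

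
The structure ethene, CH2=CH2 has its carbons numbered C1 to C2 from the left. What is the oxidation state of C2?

Bonds to more-electronegative neighbours contribute +1 each, bonds to H or metals contribute −1 each, and C–C bonds contribute 0.
C2 has one bond to H (-1), one bond to H (-1), a double bond to C (2×0 = 0).
Oxidation state = -1 − 1 + 0 = -2.

-2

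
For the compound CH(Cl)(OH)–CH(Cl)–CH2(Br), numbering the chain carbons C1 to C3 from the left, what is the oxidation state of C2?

0

Bonds to more-electronegative neighbours contribute +1 each, bonds to H or metals contribute −1 each, and C–C bonds contribute 0.
C2 has one bond to C (0), one bond to C (0), one bond to Cl (+1), one bond to H (-1).
Oxidation state = 0 + 0 + 1 − 1 = 0.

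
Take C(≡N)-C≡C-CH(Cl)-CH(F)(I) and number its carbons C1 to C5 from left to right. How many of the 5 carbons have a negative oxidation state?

Tallying each carbon's bonds:
C1: 1C, 3N → 0 + 3 = +3
C2: 4C → 0 = 0
C3: 4C → 0 = 0
C4: 2C, 1H, 1Cl → 0 − 1 + 1 = 0
C5: 1C, 1H, 1F, 1I → 0 − 1 + 1 + 1 = +1
0 carbons meet the condition.

0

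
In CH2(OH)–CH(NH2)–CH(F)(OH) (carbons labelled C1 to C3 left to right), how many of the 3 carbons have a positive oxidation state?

Tallying each carbon's bonds:
C1: 1C, 2H, 1O → 0 − 2 + 1 = -1
C2: 2C, 1H, 1N → 0 − 1 + 1 = 0
C3: 1C, 1H, 1O, 1F → 0 − 1 + 1 + 1 = +1
1 carbon (C3) meets the condition.

1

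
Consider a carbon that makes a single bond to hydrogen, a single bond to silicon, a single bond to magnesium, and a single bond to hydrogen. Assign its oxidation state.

Count +1 for every bond to an atom more electronegative than carbon and −1 for every bond to one less electronegative; C–C bonds are 0.
The carbon has one bond to H (-1), one bond to Si (-1), one bond to Mg (-1), one bond to H (-1).
Oxidation state = -1 − 1 − 1 − 1 = -4.

-4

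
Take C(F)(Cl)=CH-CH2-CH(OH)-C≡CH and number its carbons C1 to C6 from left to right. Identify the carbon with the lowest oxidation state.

C3

Tallying each carbon's bonds:
C1: 2C, 1F, 1Cl → 0 + 1 + 1 = +2
C2: 3C, 1H → 0 − 1 = -1
C3: 2C, 2H → 0 − 2 = -2
C4: 2C, 1H, 1O → 0 − 1 + 1 = 0
C5: 4C → 0 = 0
C6: 3C, 1H → 0 − 1 = -1
The most reduced carbon is C3 at -2.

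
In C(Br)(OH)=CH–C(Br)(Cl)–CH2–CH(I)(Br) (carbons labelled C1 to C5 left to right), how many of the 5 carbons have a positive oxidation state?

Assign +1 per bond to O/N/halogen, −1 per bond to H or an electropositive element, and 0 per bond to carbon. Tallying each carbon:
C1: 2C, 1O, 1Br → 0 + 1 + 1 = +2
C2: 3C, 1H → 0 − 1 = -1
C3: 2C, 1Cl, 1Br → 0 + 1 + 1 = +2
C4: 2C, 2H → 0 − 2 = -2
C5: 1C, 1H, 1Br, 1I → 0 − 1 + 1 + 1 = +1
3 carbons (C1, C3, C5) meet the condition.

3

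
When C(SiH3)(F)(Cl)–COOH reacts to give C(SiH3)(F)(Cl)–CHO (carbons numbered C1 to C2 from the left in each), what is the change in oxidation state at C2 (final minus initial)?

Before: C2 has 1 bond to C, 3 bonds to O → oxidation state +3.
After: C2 has 1 bond to C, 1 bond to H, 2 bonds to O → oxidation state +1.
Δ = +1 − (+3) = -2, so this is a reduction at C2.

-2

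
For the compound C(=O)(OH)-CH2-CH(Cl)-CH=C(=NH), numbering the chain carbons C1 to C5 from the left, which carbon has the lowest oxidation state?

C2

Tallying each carbon's bonds:
C1: 1C, 3O → 0 + 3 = +3
C2: 2C, 2H → 0 − 2 = -2
C3: 2C, 1H, 1Cl → 0 − 1 + 1 = 0
C4: 3C, 1H → 0 − 1 = -1
C5: 2C, 2N → 0 + 2 = +2
The most reduced carbon is C2 at -2.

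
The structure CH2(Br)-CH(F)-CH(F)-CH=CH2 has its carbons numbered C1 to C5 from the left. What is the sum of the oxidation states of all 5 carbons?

Tallying each carbon's bonds:
C1: 1C, 2H, 1Br → 0 − 2 + 1 = -1
C2: 2C, 1H, 1F → 0 − 1 + 1 = 0
C3: 2C, 1H, 1F → 0 − 1 + 1 = 0
C4: 3C, 1H → 0 − 1 = -1
C5: 2C, 2H → 0 − 2 = -2
Sum = -1 + 0 + 0 − 1 − 2 = -4.

-4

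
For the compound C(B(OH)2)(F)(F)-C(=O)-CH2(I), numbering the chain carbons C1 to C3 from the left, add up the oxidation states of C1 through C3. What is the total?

+2

Tallying each carbon's bonds:
C1: 1C, 2F, 1B → 0 + 2 − 1 = +1
C2: 2C, 2O → 0 + 2 = +2
C3: 1C, 2H, 1I → 0 − 2 + 1 = -1
Sum = +1 + 2 − 1 = +2.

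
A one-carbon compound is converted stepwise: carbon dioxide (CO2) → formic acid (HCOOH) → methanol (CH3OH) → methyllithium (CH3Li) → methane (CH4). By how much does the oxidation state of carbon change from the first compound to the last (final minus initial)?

Carbon oxidation states along the series — carbon dioxide: +4, formic acid: +2, methanol: -2, methyllithium: -4, methane: -4.
Net change = -4 − (+4) = -8.

-8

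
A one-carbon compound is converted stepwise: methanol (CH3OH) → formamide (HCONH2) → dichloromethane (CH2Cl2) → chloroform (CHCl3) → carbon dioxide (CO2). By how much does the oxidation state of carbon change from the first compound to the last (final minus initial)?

+6

Carbon oxidation states along the series — methanol: -2, formamide: +2, dichloromethane: 0, chloroform: +2, carbon dioxide: +4.
Net change = +4 − (-2) = +6.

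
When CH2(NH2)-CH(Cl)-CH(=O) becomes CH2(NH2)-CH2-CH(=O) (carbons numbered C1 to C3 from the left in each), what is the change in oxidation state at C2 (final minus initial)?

-2

Before: C2 has 2 bonds to C, 1 bond to H, 1 bond to Cl → oxidation state 0.
After: C2 has 2 bonds to C, 2 bonds to H → oxidation state -2.
Δ = -2 − (0) = -2, so this is a reduction at C2.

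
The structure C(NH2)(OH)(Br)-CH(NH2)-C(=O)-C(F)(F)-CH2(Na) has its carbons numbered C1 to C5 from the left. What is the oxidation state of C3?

C3 has one bond to C (0), one bond to C (0), a double bond to O (2×+1 = +2).
Oxidation state = 0 + 0 + 2 = +2.

+2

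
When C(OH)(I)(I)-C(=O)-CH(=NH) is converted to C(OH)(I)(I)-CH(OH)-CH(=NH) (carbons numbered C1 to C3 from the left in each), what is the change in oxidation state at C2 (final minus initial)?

-2

Before: C2 has 2 bonds to C, 2 bonds to O → oxidation state +2.
After: C2 has 2 bonds to C, 1 bond to H, 1 bond to O → oxidation state 0.
Δ = 0 − (+2) = -2, so this is a reduction at C2.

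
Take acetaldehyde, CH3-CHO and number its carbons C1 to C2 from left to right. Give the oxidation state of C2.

+1

Bonds to more-electronegative neighbours contribute +1 each, bonds to H or metals contribute −1 each, and C–C bonds contribute 0.
C2 has one bond to H (-1), a double bond to O (2×+1 = +2), one bond to C (0).
Oxidation state = -1 + 2 + 0 = +1.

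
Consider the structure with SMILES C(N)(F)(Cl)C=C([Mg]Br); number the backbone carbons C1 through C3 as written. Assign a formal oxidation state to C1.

C1 has one bond to C (0), one bond to N (+1), one bond to F (+1), one bond to Cl (+1).
Oxidation state = 0 + 1 + 1 + 1 = +3.

+3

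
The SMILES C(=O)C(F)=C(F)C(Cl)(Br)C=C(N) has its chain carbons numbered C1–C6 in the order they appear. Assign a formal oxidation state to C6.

C6 has a double bond to C (2×0 = 0), one bond to N (+1), one bond to H (-1).
Oxidation state = 0 + 1 − 1 = 0.

0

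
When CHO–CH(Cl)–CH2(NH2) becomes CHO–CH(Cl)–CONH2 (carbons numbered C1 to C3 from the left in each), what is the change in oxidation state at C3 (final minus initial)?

Before: C3 has 1 bond to C, 2 bonds to H, 1 bond to N → oxidation state -1.
After: C3 has 1 bond to C, 2 bonds to O, 1 bond to N → oxidation state +3.
Δ = +3 − (-1) = +4, so this is an oxidation at C3.

+4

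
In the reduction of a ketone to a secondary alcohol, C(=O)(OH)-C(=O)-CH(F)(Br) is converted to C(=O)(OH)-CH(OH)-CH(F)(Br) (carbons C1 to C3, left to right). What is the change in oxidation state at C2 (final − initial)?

Before: C2 has 2 bonds to C, 2 bonds to O → oxidation state +2.
After: C2 has 2 bonds to C, 1 bond to H, 1 bond to O → oxidation state 0.
Δ = 0 − (+2) = -2, so this is a reduction at C2.

-2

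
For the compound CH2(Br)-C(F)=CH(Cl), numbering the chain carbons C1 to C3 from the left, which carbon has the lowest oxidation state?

Assign +1 per bond to O/N/halogen, −1 per bond to H or an electropositive element, and 0 per bond to carbon. Tallying each carbon:
C1: 1C, 2H, 1Br → 0 − 2 + 1 = -1
C2: 3C, 1F → 0 + 1 = +1
C3: 2C, 1H, 1Cl → 0 − 1 + 1 = 0
The most reduced carbon is C1 at -1.

C1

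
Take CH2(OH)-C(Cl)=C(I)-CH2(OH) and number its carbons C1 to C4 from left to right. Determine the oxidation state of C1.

-1

C1 has one bond to C (0), one bond to O (+1), one bond to H (-1), one bond to H (-1).
Oxidation state = 0 + 1 − 1 − 1 = -1.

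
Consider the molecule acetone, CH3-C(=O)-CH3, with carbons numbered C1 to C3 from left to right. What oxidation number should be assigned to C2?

C2 has a double bond to O (2×+1 = +2), one bond to C (0), one bond to C (0).
Oxidation state = +2 + 0 + 0 = +2.

+2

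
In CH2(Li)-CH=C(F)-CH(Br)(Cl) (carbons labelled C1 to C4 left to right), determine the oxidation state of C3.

+1

Assign +1 per bond to O/N/halogen, −1 per bond to H or an electropositive element, and 0 per bond to carbon.
C3 has a double bond to C (2×0 = 0), one bond to C (0), one bond to F (+1).
Oxidation state = 0 + 0 + 1 = +1.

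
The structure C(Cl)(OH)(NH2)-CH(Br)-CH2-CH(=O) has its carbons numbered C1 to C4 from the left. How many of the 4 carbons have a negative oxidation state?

Bonds to more-electronegative neighbours contribute +1 each, bonds to H or metals contribute −1 each, and C–C bonds contribute 0. Tallying each carbon:
C1: 1C, 1O, 1N, 1Cl → 0 + 1 + 1 + 1 = +3
C2: 2C, 1H, 1Br → 0 − 1 + 1 = 0
C3: 2C, 2H → 0 − 2 = -2
C4: 1C, 1H, 2O → 0 − 1 + 2 = +1
1 carbon (C3) meets the condition.

1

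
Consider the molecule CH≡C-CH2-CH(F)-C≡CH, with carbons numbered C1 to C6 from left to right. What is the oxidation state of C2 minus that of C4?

0

C2: 4C → 0 = 0
C4: 2C, 1H, 1F → 0 − 1 + 1 = 0
Difference: 0 − (0) = 0.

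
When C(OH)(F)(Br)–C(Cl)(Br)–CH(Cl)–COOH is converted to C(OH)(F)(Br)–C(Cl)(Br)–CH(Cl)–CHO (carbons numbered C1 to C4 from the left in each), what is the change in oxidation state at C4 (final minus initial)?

-2

Before: C4 has 1 bond to C, 3 bonds to O → oxidation state +3.
After: C4 has 1 bond to C, 1 bond to H, 2 bonds to O → oxidation state +1.
Δ = +1 − (+3) = -2, so this is a reduction at C4.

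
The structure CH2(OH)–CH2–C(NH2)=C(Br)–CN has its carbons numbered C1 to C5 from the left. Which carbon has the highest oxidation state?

Each bond to a more electronegative atom (O, N, halogen) counts +1, each bond to a less electronegative atom (H, metal, B, Si) counts −1, and each C–C bond counts 0. Tallying each carbon:
C1: 1C, 2H, 1O → 0 − 2 + 1 = -1
C2: 2C, 2H → 0 − 2 = -2
C3: 3C, 1N → 0 + 1 = +1
C4: 3C, 1Br → 0 + 1 = +1
C5: 1C, 3N → 0 + 3 = +3
The most oxidised carbon is C5 at +3.

C5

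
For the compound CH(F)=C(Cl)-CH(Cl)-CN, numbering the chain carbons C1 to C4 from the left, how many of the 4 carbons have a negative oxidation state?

Tallying each carbon's bonds:
C1: 2C, 1H, 1F → 0 − 1 + 1 = 0
C2: 3C, 1Cl → 0 + 1 = +1
C3: 2C, 1H, 1Cl → 0 − 1 + 1 = 0
C4: 1C, 3N → 0 + 3 = +3
0 carbons meet the condition.

0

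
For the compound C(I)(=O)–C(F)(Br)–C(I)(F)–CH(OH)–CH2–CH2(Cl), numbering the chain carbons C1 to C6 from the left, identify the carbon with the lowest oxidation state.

Tallying each carbon's bonds:
C1: 1C, 2O, 1I → 0 + 2 + 1 = +3
C2: 2C, 1F, 1Br → 0 + 1 + 1 = +2
C3: 2C, 1F, 1I → 0 + 1 + 1 = +2
C4: 2C, 1H, 1O → 0 − 1 + 1 = 0
C5: 2C, 2H → 0 − 2 = -2
C6: 1C, 2H, 1Cl → 0 − 2 + 1 = -1
The most reduced carbon is C5 at -2.

C5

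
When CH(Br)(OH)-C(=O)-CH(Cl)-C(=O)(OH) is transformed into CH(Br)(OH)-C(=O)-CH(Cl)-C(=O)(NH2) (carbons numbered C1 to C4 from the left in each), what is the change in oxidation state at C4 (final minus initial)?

0

Before: C4 has 1 bond to C, 3 bonds to O → oxidation state +3.
After: C4 has 1 bond to C, 2 bonds to O, 1 bond to N → oxidation state +3.
Δ = +3 − (+3) = 0, so no net redox change at C4.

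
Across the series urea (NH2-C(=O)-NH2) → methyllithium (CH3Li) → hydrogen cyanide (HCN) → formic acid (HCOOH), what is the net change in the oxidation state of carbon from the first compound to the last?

-2

Carbon oxidation states along the series — urea: +4, methyllithium: -4, hydrogen cyanide: +2, formic acid: +2.
Net change = +2 − (+4) = -2.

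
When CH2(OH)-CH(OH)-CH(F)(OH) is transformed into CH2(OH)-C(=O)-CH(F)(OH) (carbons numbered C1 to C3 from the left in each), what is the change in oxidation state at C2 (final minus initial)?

Before: C2 has 2 bonds to C, 1 bond to H, 1 bond to O → oxidation state 0.
After: C2 has 2 bonds to C, 2 bonds to O → oxidation state +2.
Δ = +2 − (0) = +2, so this is an oxidation at C2.

+2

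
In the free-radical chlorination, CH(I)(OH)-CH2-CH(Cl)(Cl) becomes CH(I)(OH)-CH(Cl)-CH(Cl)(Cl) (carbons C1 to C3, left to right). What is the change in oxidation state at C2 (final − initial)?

Before: C2 has 2 bonds to C, 2 bonds to H → oxidation state -2.
After: C2 has 2 bonds to C, 1 bond to H, 1 bond to Cl → oxidation state 0.
Δ = 0 − (-2) = +2, so this is an oxidation at C2.

+2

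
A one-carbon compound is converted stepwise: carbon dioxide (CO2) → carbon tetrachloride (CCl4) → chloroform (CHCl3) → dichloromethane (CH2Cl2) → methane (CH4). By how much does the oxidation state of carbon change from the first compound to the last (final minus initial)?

Carbon oxidation states along the series — carbon dioxide: +4, carbon tetrachloride: +4, chloroform: +2, dichloromethane: 0, methane: -4.
Net change = -4 − (+4) = -8.

-8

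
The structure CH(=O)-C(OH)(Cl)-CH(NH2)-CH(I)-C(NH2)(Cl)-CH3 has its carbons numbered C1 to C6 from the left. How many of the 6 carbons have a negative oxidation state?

Tallying each carbon's bonds:
C1: 1C, 1H, 2O → 0 − 1 + 2 = +1
C2: 2C, 1O, 1Cl → 0 + 1 + 1 = +2
C3: 2C, 1H, 1N → 0 − 1 + 1 = 0
C4: 2C, 1H, 1I → 0 − 1 + 1 = 0
C5: 2C, 1N, 1Cl → 0 + 1 + 1 = +2
C6: 1C, 3H → 0 − 3 = -3
1 carbon (C6) meets the condition.

1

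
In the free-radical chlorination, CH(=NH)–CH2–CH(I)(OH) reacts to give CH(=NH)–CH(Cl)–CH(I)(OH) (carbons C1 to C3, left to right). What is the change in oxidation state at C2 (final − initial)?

+2

Before: C2 has 2 bonds to C, 2 bonds to H → oxidation state -2.
After: C2 has 2 bonds to C, 1 bond to H, 1 bond to Cl → oxidation state 0.
Δ = 0 − (-2) = +2, so this is an oxidation at C2.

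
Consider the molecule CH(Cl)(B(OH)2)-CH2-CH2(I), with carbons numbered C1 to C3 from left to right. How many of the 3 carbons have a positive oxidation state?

Count +1 for every bond to an atom more electronegative than carbon and −1 for every bond to one less electronegative; C–C bonds are 0. Tallying each carbon:
C1: 1C, 1H, 1Cl, 1B → 0 − 1 + 1 − 1 = -1
C2: 2C, 2H → 0 − 2 = -2
C3: 1C, 2H, 1I → 0 − 2 + 1 = -1
0 carbons meet the condition.

0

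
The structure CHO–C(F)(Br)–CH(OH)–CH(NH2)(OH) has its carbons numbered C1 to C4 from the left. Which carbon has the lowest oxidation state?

Bonds to more-electronegative neighbours contribute +1 each, bonds to H or metals contribute −1 each, and C–C bonds contribute 0. Tallying each carbon:
C1: 1C, 1H, 2O → 0 − 1 + 2 = +1
C2: 2C, 1F, 1Br → 0 + 1 + 1 = +2
C3: 2C, 1H, 1O → 0 − 1 + 1 = 0
C4: 1C, 1H, 1O, 1N → 0 − 1 + 1 + 1 = +1
The most reduced carbon is C3 at 0.

C3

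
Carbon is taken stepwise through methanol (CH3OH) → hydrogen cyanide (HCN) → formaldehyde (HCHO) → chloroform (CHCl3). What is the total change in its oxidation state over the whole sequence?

Carbon oxidation states along the series — methanol: -2, hydrogen cyanide: +2, formaldehyde: 0, chloroform: +2.
Net change = +2 − (-2) = +4.

+4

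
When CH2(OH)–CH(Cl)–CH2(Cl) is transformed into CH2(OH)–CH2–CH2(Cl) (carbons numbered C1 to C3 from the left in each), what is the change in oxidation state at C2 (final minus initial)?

-2

Before: C2 has 2 bonds to C, 1 bond to H, 1 bond to Cl → oxidation state 0.
After: C2 has 2 bonds to C, 2 bonds to H → oxidation state -2.
Δ = -2 − (0) = -2, so this is a reduction at C2.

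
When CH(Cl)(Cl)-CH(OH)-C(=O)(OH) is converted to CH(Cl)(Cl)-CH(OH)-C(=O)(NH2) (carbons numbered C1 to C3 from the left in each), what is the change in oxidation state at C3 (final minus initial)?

Before: C3 has 1 bond to C, 3 bonds to O → oxidation state +3.
After: C3 has 1 bond to C, 2 bonds to O, 1 bond to N → oxidation state +3.
Δ = +3 − (+3) = 0, so no net redox change at C3.

0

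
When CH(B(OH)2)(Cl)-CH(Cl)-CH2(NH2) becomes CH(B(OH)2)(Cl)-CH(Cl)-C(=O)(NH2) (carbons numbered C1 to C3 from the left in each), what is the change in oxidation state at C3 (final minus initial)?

+4

Before: C3 has 1 bond to C, 2 bonds to H, 1 bond to N → oxidation state -1.
After: C3 has 1 bond to C, 2 bonds to O, 1 bond to N → oxidation state +3.
Δ = +3 − (-1) = +4, so this is an oxidation at C3.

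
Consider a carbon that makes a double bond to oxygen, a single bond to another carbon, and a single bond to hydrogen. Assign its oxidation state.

The carbon has one bond to C (0), a double bond to O (2×+1 = +2), one bond to H (-1).
Oxidation state = 0 + 2 − 1 = +1.

+1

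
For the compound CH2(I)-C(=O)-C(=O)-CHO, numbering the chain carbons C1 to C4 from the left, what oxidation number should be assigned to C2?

C2 has one bond to C (0), one bond to C (0), a double bond to O (2×+1 = +2).
Oxidation state = 0 + 0 + 2 = +2.

+2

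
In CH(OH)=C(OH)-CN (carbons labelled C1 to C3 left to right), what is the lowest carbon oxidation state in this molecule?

0

Each bond to a more electronegative atom (O, N, halogen) counts +1, each bond to a less electronegative atom (H, metal, B, Si) counts −1, and each C–C bond counts 0. Tallying each carbon:
C1: 2C, 1H, 1O → 0 − 1 + 1 = 0
C2: 3C, 1O → 0 + 1 = +1
C3: 1C, 3N → 0 + 3 = +3
The lowest value is 0.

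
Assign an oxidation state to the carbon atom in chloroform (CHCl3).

+2

Count +1 for every bond to an atom more electronegative than carbon and −1 for every bond to one less electronegative; C–C bonds are 0.
The carbon has one bond to H (-1), one bond to Cl (+1), one bond to Cl (+1), one bond to Cl (+1).
Oxidation state = -1 + 1 + 1 + 1 = +2.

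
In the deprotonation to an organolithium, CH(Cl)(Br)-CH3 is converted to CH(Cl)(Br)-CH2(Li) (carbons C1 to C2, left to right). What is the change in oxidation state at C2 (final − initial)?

Before: C2 has 1 bond to C, 3 bonds to H → oxidation state -3.
After: C2 has 1 bond to C, 2 bonds to H, 1 bond to Li → oxidation state -3.
Δ = -3 − (-3) = 0, so no net redox change at C2.

0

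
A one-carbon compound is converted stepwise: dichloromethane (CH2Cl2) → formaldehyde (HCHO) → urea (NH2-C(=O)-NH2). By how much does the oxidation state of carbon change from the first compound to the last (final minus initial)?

+4

Carbon oxidation states along the series — dichloromethane: 0, formaldehyde: 0, urea: +4.
Net change = +4 − (0) = +4.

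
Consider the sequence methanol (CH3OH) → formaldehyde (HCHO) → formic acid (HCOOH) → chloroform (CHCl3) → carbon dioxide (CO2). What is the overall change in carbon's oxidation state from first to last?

+6

Carbon oxidation states along the series — methanol: -2, formaldehyde: 0, formic acid: +2, chloroform: +2, carbon dioxide: +4.
Net change = +4 − (-2) = +6.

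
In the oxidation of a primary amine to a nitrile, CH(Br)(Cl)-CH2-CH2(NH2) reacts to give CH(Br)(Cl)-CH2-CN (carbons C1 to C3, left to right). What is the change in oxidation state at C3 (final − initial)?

+4

Before: C3 has 1 bond to C, 2 bonds to H, 1 bond to N → oxidation state -1.
After: C3 has 1 bond to C, 3 bonds to N → oxidation state +3.
Δ = +3 − (-1) = +4, so this is an oxidation at C3.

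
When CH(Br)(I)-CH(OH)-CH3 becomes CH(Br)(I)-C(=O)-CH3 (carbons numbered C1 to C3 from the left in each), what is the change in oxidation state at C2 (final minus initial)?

Before: C2 has 2 bonds to C, 1 bond to H, 1 bond to O → oxidation state 0.
After: C2 has 2 bonds to C, 2 bonds to O → oxidation state +2.
Δ = +2 − (0) = +2, so this is an oxidation at C2.

+2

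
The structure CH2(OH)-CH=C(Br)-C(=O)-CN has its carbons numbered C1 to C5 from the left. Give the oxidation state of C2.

-1

C2 has one bond to C (0), a double bond to C (2×0 = 0), one bond to H (-1).
Oxidation state = 0 + 0 − 1 = -1.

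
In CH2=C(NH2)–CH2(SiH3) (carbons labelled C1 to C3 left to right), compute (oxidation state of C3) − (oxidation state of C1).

-1

C3: 1C, 2H, 1Si → 0 − 2 − 1 = -3
C1: 2C, 2H → 0 − 2 = -2
Difference: -3 − (-2) = -1.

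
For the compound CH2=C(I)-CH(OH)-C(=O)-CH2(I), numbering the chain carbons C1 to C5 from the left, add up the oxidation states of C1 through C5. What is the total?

Tallying each carbon's bonds:
C1: 2C, 2H → 0 − 2 = -2
C2: 3C, 1I → 0 + 1 = +1
C3: 2C, 1H, 1O → 0 − 1 + 1 = 0
C4: 2C, 2O → 0 + 2 = +2
C5: 1C, 2H, 1I → 0 − 2 + 1 = -1
Sum = -2 + 1 + 0 + 2 − 1 = 0.

0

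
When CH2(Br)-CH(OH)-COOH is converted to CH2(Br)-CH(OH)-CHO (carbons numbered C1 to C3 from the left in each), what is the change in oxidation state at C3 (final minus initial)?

Before: C3 has 1 bond to C, 3 bonds to O → oxidation state +3.
After: C3 has 1 bond to C, 1 bond to H, 2 bonds to O → oxidation state +1.
Δ = +1 − (+3) = -2, so this is a reduction at C3.

-2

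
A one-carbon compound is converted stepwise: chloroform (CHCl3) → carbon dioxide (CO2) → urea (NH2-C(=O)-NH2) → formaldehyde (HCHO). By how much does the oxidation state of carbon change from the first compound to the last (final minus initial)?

-2

Carbon oxidation states along the series — chloroform: +2, carbon dioxide: +4, urea: +4, formaldehyde: 0.
Net change = 0 − (+2) = -2.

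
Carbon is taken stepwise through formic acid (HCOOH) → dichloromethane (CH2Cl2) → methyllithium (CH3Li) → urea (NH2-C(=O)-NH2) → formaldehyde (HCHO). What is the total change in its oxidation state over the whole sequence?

-2

Carbon oxidation states along the series — formic acid: +2, dichloromethane: 0, methyllithium: -4, urea: +4, formaldehyde: 0.
Net change = 0 − (+2) = -2.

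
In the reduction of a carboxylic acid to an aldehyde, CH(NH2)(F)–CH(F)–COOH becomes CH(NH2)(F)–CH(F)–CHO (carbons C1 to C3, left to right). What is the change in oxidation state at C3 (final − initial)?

-2

Before: C3 has 1 bond to C, 3 bonds to O → oxidation state +3.
After: C3 has 1 bond to C, 1 bond to H, 2 bonds to O → oxidation state +1.
Δ = +1 − (+3) = -2, so this is a reduction at C3.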